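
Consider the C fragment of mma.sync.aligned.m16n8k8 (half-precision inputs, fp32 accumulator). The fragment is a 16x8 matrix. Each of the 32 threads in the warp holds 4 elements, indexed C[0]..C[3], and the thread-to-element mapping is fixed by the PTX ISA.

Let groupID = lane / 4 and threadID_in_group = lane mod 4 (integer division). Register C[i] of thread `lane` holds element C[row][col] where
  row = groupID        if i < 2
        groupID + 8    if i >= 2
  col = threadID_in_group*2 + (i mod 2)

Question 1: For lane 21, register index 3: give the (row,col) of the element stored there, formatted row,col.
lane 21: gr=5 (21/4), th=1 (21%4)
i=3: r=5+8=13, c=1*2+1=3

13,3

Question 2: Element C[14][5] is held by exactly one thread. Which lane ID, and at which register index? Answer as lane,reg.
26,3

r=14⇒gr=6,Rb=1  c=5⇒th=2,odd=1
L=6*4+2=26  i=1*2+1=3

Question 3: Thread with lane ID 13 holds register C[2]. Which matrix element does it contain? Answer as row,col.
11,2

lane 13: gr=3 (13/4), th=1 (13%4)
i=2: r=3+8=11, c=1*2+0=2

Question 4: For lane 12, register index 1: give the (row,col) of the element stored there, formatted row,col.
12: gr=3,th=0
[1] (3+0,0*2+1) = (3,1)

3,1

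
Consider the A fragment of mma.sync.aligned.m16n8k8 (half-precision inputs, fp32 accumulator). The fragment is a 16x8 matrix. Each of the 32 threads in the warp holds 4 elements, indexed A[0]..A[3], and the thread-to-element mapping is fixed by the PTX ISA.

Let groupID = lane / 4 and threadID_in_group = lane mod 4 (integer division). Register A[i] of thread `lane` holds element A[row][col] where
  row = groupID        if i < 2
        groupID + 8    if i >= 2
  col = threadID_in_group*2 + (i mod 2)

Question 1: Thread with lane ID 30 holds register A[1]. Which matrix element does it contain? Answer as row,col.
lane 30=>30/4=7, 30 mod 4=2
i=1  r:7+0=>7  c:2·2+1=>5

7,5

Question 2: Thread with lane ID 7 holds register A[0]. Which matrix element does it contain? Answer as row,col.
lane 7: G=1 (7/4), T=3 (7%4)
i=0: r=1+0=1, c=3*2+0=6

1,6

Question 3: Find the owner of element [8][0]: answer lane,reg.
0,2

r: 8->gid=0,r8=1  c: 0->tid=0,i&1=0
L=0*4+0=0  i=1*2+0=2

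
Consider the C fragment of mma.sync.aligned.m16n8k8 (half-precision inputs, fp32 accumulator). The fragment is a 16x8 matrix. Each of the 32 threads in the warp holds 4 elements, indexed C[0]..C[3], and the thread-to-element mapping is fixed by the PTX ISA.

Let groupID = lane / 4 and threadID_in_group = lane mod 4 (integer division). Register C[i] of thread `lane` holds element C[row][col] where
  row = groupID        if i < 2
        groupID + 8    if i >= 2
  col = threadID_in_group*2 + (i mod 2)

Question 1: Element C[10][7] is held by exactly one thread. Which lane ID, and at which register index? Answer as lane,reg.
11,3

r=10->g=2,rb=1  c=7->t=3,b0=1
L=2*4+3=11  i=1*2+1=3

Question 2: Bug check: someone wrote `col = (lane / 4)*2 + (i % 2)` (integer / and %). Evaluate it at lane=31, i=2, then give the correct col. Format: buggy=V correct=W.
`(lane / 4)*2 + (i % 2)`[31,2]->14
L=31->g=31>>2=7, t=31&3=3
[2]->row 7+8=15  col 3·2+0=6
col: 14 vs 6

buggy=14 correct=6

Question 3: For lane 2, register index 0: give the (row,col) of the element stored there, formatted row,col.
0,4

L=2→G=2>>2=0, T=2&3=2
[0]→row 0+0=0  col 2·2+0=4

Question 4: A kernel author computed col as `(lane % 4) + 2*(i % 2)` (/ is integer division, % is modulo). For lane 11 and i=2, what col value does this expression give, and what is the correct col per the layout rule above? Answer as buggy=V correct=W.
`(lane % 4) + 2*(i % 2)`[11,2]=>3
L=11=>grp=11>>2=2, tig=11&3=3
[2]=>row 2+8=10  col 3·2+0=6
col: 3 vs 6

buggy=3 correct=6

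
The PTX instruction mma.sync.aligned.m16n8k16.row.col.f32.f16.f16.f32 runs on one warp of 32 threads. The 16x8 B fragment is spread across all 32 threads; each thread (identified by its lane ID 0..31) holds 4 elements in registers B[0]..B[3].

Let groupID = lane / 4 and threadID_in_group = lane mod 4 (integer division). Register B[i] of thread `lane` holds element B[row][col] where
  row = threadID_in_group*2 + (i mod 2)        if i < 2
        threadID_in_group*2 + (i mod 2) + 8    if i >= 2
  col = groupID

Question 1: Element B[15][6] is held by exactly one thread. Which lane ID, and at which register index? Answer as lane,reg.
c=6→G=6  r=15→rhi=1,T=3,p=1
L=6*4+3=27  i=1*2+1=3

27,3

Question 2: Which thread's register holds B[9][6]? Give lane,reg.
c=6→G=6  r=9→rhi=1,T=0,p=1
L=6*4+0=24  i=1*2+1=3

24,3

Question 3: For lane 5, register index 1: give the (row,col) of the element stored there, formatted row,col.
lane 5: g=1 (5/4), t=1 (5%4)
i=1: r=1*2+1+0=3, c=g=1

3,1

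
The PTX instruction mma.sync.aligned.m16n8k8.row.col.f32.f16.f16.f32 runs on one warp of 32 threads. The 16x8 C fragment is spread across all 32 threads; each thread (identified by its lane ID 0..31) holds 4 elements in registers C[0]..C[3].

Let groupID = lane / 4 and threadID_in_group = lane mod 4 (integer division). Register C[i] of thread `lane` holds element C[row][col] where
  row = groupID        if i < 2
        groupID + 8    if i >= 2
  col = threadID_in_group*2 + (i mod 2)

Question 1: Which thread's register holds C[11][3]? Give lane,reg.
r:11=>grp=3,rB=1  c:3=>tig=1,lo=1
L=3*4+1=13  i=1*2+1=3

13,3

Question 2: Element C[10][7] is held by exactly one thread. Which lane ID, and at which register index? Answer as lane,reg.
11,3

r:10=>grp=2,rB=1  c:7=>tig=3,lo=1
L=2*4+3=11  i=1*2+1=3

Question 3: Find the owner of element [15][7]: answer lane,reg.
31,3

r=15→G=7,rhi=1  c=7→T=3,p=1
L=7*4+3=31  i=1*2+1=3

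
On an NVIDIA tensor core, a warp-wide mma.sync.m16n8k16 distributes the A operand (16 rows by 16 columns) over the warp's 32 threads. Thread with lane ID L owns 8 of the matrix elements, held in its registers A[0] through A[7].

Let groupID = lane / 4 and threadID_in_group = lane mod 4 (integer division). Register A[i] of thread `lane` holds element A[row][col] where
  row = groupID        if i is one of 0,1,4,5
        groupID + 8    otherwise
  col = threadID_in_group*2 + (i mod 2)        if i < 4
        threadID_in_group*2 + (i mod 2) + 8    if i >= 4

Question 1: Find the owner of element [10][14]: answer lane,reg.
11,6

r=10→G=2,rhi=1  c=14→chi=1,T=3,p=0
L=2*4+3=11  i=1*4+1*2+0=6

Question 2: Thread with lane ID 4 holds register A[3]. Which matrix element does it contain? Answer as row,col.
lane 4: G=1 (4/4), T=0 (4%4)
i=3: r=1+8=9, c=0*2+1+0=1

9,1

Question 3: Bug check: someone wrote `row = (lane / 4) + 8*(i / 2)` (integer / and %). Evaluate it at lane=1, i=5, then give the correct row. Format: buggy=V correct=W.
buggy=16 correct=0

`(lane / 4) + 8*(i / 2)`[1,5]→16
L=1→G=1>>2=0, T=1&3=1
[5]→row 0+0=0  col 1·2+1+8=11
row: 16 vs 0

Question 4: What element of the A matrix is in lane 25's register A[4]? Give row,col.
6,10

lane 25→25/4=6, 25 mod 4=1
i=4  r:6+0→6  c:2·1+0+8→10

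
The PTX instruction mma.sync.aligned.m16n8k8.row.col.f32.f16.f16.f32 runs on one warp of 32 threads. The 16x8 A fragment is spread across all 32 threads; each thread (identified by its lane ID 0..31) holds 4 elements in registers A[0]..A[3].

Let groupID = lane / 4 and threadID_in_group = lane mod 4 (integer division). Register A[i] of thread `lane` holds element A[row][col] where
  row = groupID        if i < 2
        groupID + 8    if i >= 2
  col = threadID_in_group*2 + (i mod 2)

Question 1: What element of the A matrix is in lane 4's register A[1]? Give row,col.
1,1

4: g=1,t=0
[1] (1+0,0*2+1) = (1,1)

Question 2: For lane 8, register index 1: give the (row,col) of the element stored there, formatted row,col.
L=8→G=8>>2=2, T=8&3=0
[1]→row 2+0=2  col 0·2+1=1

2,1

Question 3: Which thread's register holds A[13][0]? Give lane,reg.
r=13⇒gr=5,Rb=1  c=0⇒th=0,odd=0
L=5*4+0=20  i=1*2+0=2

20,2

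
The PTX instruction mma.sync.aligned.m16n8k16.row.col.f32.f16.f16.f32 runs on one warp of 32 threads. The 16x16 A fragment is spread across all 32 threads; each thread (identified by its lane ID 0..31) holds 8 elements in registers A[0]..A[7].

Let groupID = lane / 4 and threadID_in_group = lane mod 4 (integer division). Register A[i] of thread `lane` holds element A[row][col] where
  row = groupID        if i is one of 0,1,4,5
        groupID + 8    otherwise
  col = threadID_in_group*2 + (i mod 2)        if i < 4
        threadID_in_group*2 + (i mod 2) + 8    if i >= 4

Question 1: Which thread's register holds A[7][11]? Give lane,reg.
29,5

r=7→G=7,rhi=0  c=11→chi=1,T=1,p=1
L=7*4+1=29  i=1*4+0*2+1=5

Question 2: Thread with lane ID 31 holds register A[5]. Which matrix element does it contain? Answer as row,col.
L=31⇒gr=31>>2=7, th=31&3=3
[5]⇒row 7+0=7  col 3·2+1+8=15

7,15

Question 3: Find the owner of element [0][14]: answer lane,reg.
3,4

r=0->g=0,rb=0  c=14->cb=1,t=3,b0=0
L=0*4+3=3  i=1*4+0*2+0=4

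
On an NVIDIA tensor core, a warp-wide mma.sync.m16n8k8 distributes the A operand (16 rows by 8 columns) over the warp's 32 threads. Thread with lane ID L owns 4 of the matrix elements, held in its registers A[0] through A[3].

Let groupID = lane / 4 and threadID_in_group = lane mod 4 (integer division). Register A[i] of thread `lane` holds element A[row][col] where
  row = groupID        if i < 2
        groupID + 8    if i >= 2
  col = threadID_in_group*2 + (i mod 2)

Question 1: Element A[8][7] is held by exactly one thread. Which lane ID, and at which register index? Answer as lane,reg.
3,3

r:8=>grp=0,rB=1  c:7=>tig=3,lo=1
L=0*4+3=3  i=1*2+1=3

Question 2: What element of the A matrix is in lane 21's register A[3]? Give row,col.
21: g=5,t=1
[3] (5+8,1*2+1) = (13,3)

13,3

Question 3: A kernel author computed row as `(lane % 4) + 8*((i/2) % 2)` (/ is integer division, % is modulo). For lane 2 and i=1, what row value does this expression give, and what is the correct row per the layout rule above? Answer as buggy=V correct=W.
`(lane % 4) + 8*((i/2) % 2)`[2,1]=>2
lane 2=>2/4=0, 2 mod 4=2
i=1  r:0+0=>0  c:2·2+1=>5
row: 2 vs 0

buggy=2 correct=0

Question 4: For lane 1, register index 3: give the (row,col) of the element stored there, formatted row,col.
L=1=>grp=1>>2=0, tig=1&3=1
[3]=>row 0+8=8  col 1·2+1=3

8,3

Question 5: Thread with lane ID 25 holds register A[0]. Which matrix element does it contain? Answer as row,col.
L=25->g=25>>2=6, t=25&3=1
[0]->row 6+0=6  col 1·2+0=2

6,2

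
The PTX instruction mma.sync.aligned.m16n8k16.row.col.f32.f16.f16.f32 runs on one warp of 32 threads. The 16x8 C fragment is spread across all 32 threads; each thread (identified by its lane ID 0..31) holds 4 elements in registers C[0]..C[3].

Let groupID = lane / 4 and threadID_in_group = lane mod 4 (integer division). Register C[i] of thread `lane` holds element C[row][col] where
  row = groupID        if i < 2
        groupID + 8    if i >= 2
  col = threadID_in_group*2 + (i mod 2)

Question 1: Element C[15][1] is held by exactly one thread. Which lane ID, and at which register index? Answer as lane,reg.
r: 15->gid=7,r8=1  c: 1->tid=0,i&1=1
L=7*4+0=28  i=1*2+1=3

28,3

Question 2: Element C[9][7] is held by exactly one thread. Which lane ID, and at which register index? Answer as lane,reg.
7,3

r: 9->gid=1,r8=1  c: 7->tid=3,i&1=1
L=1*4+3=7  i=1*2+1=3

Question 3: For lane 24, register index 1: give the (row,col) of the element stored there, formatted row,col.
L=24⇒gr=24>>2=6, th=24&3=0
[1]⇒row 6+0=6  col 0·2+1=1

6,1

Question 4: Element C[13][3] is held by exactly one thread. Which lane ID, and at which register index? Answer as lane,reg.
r:13=>grp=5,rB=1  c:3=>tig=1,lo=1
L=5*4+1=21  i=1*2+1=3

21,3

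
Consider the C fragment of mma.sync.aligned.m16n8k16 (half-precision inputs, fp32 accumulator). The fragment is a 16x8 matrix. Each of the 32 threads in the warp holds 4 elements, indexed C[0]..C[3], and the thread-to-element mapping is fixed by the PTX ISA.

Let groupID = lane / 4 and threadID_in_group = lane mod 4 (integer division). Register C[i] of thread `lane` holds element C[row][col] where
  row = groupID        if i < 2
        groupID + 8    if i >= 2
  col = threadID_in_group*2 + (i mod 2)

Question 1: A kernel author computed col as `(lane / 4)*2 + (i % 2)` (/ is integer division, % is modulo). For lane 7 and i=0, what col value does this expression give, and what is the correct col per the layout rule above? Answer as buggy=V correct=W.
buggy=2 correct=6

`(lane / 4)*2 + (i % 2)`[7,0]→2
L=7→G=7>>2=1, T=7&3=3
[0]→row 1+0=1  col 3·2+0=6
col: 2 vs 6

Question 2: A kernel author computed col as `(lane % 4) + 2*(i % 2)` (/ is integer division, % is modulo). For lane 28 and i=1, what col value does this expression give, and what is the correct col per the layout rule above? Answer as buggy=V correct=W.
buggy=2 correct=1

`(lane % 4) + 2*(i % 2)`[28,1]→2
28: G=7,T=0
[1] (7+0,0*2+1) = (7,1)
col: 2 vs 1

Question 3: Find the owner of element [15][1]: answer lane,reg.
r:15=>grp=7,rB=1  c:1=>tig=0,lo=1
L=7*4+0=28  i=1*2+1=3

28,3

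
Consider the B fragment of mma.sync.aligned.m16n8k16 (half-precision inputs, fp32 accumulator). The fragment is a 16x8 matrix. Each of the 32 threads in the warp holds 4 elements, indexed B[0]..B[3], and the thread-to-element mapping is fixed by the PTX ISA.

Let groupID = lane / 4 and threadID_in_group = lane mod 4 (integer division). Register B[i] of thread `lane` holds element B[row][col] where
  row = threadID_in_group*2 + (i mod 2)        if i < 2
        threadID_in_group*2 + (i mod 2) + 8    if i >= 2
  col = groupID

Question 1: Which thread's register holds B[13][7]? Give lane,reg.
c=7->g=7  r=13->rb=1,t=2,b0=1
L=7*4+2=30  i=1*2+1=3

30,3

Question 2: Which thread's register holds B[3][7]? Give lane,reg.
c=7⇒gr=7  r=3⇒Rb=0,th=1,odd=1
L=7*4+1=29  i=0*2+1=1

29,1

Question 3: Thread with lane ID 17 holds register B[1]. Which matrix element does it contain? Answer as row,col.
lane 17: gr=4 (17/4), th=1 (17%4)
i=1: r=1*2+1+0=3, c=gr=4

3,4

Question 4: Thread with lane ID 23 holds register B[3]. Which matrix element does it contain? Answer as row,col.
15,5

L=23→G=23>>2=5, T=23&3=3
[3]→row 3·2+1+8=15  col G=5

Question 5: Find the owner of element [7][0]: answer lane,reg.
3,1

c=0⇒gr=0  r=7⇒Rb=0,th=3,odd=1
L=0*4+3=3  i=0*2+1=1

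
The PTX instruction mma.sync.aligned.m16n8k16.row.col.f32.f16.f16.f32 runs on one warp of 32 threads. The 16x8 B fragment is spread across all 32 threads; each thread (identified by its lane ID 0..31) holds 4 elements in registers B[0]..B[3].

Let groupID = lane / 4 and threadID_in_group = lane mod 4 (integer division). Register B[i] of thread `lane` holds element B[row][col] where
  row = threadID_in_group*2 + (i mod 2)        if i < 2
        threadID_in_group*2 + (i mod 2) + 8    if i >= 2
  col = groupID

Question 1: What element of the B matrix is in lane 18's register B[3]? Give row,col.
lane 18: g=4 (18/4), t=2 (18%4)
i=3: r=2*2+1+8=13, c=g=4

13,4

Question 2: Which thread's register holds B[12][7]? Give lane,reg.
c: 7->gid=7  r: 12->r8=1,tid=2,i&1=0
L=7*4+2=30  i=1*2+0=2

30,2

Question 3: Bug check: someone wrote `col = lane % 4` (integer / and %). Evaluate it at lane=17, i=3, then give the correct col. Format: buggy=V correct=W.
`lane % 4`[17,3]->1
L=17->gid=17>>2=4, tid=17&3=1
[3]->row 1·2+1+8=11  col gid=4
col: 1 vs 4

buggy=1 correct=4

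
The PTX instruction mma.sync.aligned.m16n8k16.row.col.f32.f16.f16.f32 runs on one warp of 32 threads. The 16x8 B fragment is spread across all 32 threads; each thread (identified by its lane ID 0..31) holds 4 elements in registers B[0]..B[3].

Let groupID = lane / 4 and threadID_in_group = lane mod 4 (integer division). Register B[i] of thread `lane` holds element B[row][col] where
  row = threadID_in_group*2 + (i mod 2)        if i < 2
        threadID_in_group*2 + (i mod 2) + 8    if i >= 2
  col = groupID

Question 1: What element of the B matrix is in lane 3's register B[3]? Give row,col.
15,0

lane 3⇒3/4=0, 3 mod 4=3
i=3  r:2·3+1+8⇒15  c:0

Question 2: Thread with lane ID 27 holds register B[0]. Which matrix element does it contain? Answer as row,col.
27: G=6,T=3
[0] (3*2+0+0,6) = (6,6)

6,6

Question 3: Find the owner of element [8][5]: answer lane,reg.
c=5→G=5  r=8→rhi=1,T=0,p=0
L=5*4+0=20  i=1*2+0=2

20,2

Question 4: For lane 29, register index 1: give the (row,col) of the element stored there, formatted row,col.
3,7

lane 29: grp=7 (29/4), tig=1 (29%4)
i=1: r=1*2+1+0=3, c=grp=7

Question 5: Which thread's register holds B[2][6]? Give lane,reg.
25,0

c=6->g=6  r=2->rb=0,t=1,b0=0
L=6*4+1=25  i=0*2+0=0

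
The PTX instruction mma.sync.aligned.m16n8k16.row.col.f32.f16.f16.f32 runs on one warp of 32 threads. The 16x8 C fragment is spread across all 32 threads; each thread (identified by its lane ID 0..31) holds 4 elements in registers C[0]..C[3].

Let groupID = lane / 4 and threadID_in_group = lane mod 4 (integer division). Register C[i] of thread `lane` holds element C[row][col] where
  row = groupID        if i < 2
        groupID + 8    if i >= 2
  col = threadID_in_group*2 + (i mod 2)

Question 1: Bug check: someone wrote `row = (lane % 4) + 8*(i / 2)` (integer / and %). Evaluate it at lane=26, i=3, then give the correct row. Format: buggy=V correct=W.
`(lane % 4) + 8*(i / 2)`[26,3]->10
lane 26->26/4=6, 26 mod 4=2
i=3  r:6+8->14  c:2·2+1->5
row: 10 vs 14

buggy=10 correct=14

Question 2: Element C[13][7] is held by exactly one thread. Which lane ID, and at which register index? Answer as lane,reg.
r=13⇒gr=5,Rb=1  c=7⇒th=3,odd=1
L=5*4+3=23  i=1*2+1=3

23,3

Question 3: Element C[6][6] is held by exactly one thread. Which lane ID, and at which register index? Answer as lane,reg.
27,0

r=6⇒gr=6,Rb=0  c=6⇒th=3,odd=0
L=6*4+3=27  i=0*2+0=0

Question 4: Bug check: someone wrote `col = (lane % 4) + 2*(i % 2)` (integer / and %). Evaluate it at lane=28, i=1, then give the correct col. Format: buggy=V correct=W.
`(lane % 4) + 2*(i % 2)`[28,1]=>2
lane 28=>28/4=7, 28 mod 4=0
i=1  r:7+0=>7  c:2·0+1=>1
col: 2 vs 1

buggy=2 correct=1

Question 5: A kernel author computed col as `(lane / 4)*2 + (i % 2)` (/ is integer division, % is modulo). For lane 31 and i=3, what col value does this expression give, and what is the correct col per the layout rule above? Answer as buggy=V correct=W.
buggy=15 correct=7

`(lane / 4)*2 + (i % 2)`[31,3]→15
lane 31→31/4=7, 31 mod 4=3
i=3  r:7+8→15  c:2·3+1→7
col: 15 vs 7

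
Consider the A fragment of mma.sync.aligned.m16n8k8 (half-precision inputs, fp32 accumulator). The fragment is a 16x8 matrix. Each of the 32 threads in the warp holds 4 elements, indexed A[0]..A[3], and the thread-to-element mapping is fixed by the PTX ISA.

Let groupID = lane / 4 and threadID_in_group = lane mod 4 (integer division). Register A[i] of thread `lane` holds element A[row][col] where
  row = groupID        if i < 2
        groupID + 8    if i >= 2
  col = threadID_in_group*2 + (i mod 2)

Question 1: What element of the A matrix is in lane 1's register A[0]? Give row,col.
0,2

lane 1=>1/4=0, 1 mod 4=1
i=0  r:0+0=>0  c:2·1+0=>2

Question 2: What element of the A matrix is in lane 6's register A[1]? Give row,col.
lane 6: gr=1 (6/4), th=2 (6%4)
i=1: r=1+0=1, c=2*2+1=5

1,5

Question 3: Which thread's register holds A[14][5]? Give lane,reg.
26,3

r=14->g=6,rb=1  c=5->t=2,b0=1
L=6*4+2=26  i=1*2+1=3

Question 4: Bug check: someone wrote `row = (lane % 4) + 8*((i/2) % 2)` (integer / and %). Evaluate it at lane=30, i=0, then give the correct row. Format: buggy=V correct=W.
`(lane % 4) + 8*((i/2) % 2)`[30,0]->2
lane 30: gid=7 (30/4), tid=2 (30%4)
i=0: r=7+0=7, c=2*2+0=4
row: 2 vs 7

buggy=2 correct=7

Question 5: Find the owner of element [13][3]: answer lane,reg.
r=13⇒gr=5,Rb=1  c=3⇒th=1,odd=1
L=5*4+1=21  i=1*2+1=3

21,3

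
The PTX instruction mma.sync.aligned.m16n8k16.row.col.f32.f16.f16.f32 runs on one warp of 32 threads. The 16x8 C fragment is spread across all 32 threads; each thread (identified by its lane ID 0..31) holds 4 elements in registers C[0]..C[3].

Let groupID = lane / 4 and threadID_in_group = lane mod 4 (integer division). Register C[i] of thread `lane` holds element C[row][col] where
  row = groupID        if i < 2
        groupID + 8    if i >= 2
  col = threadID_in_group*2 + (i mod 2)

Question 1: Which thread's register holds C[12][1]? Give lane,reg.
16,3

r:12=>grp=4,rB=1  c:1=>tig=0,lo=1
L=4*4+0=16  i=1*2+1=3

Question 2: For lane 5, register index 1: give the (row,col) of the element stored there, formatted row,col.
lane 5->5/4=1, 5 mod 4=1
i=1  r:1+0->1  c:2·1+1->3

1,3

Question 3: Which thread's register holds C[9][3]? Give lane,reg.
5,3

r=9→G=1,rhi=1  c=3→T=1,p=1
L=1*4+1=5  i=1*2+1=3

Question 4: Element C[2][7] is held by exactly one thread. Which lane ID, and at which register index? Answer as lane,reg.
11,1

r=2→G=2,rhi=0  c=7→T=3,p=1
L=2*4+3=11  i=0*2+1=1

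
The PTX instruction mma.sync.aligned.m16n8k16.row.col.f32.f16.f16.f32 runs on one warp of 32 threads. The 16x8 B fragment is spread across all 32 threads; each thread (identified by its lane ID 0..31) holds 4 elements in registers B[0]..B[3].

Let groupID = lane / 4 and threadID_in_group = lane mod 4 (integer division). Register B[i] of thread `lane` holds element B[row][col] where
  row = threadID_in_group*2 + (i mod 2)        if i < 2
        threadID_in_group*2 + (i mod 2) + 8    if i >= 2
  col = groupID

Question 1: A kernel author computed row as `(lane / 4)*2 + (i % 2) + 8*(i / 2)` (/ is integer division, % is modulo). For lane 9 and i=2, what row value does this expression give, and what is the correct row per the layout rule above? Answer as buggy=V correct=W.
buggy=12 correct=10

`(lane / 4)*2 + (i % 2) + 8*(i / 2)`[9,2]→12
L=9→G=9>>2=2, T=9&3=1
[2]→row 1·2+0+8=10  col G=2
row: 12 vs 10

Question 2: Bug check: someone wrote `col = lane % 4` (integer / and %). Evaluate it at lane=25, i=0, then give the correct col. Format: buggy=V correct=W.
`lane % 4`[25,0]=>1
25: grp=6,tig=1
[0] (1*2+0+0,6) = (2,6)
col: 1 vs 6

buggy=1 correct=6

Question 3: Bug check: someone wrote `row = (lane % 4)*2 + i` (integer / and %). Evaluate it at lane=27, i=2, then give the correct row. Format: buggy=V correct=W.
`(lane % 4)*2 + i`[27,2]→8
L=27→G=27>>2=6, T=27&3=3
[2]→row 3·2+0+8=14  col G=6
row: 8 vs 14

buggy=8 correct=14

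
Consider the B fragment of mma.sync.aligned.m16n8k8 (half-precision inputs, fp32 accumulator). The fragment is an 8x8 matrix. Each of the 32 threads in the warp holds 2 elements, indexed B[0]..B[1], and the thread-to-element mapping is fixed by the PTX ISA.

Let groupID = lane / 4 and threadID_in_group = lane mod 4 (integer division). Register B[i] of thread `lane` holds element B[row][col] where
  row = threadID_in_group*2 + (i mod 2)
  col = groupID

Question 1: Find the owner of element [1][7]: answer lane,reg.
28,1

c:7=>grp=7  r:1=>tig=0,lo=1
L=7*4+0=28  i=1=1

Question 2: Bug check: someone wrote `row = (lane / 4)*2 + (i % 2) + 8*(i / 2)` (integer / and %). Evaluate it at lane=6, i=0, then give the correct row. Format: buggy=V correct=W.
buggy=2 correct=4

`(lane / 4)*2 + (i % 2) + 8*(i / 2)`[6,0]=>2
lane 6=>6/4=1, 6 mod 4=2
i=0  r:2·2+0=>4  c:1
row: 2 vs 4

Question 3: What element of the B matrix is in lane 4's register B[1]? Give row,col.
1,1

L=4->gid=4>>2=1, tid=4&3=0
[1]->row 0·2+1=1  col gid=1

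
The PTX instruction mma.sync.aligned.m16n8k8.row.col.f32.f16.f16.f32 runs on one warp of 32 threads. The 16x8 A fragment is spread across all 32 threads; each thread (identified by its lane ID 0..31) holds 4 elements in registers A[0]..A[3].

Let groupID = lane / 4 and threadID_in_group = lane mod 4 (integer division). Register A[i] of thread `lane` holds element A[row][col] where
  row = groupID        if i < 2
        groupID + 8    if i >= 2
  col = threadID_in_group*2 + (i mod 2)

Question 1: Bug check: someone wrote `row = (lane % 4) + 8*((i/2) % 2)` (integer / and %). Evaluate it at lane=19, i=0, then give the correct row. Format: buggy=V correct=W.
`(lane % 4) + 8*((i/2) % 2)`[19,0]⇒3
L=19⇒gr=19>>2=4, th=19&3=3
[0]⇒row 4+0=4  col 3·2+0=6
row: 3 vs 4

buggy=3 correct=4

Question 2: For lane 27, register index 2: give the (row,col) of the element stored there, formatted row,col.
14,6

lane 27⇒27/4=6, 27 mod 4=3
i=2  r:6+8⇒14  c:2·3+0⇒6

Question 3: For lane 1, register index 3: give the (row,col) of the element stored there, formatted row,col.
lane 1: g=0 (1/4), t=1 (1%4)
i=3: r=0+8=8, c=1*2+1=3

8,3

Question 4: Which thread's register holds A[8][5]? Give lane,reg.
r=8->g=0,rb=1  c=5->t=2,b0=1
L=0*4+2=2  i=1*2+1=3

2,3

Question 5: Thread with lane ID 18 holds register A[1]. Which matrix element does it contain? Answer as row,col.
4,5

L=18=>grp=18>>2=4, tig=18&3=2
[1]=>row 4+0=4  col 2·2+1=5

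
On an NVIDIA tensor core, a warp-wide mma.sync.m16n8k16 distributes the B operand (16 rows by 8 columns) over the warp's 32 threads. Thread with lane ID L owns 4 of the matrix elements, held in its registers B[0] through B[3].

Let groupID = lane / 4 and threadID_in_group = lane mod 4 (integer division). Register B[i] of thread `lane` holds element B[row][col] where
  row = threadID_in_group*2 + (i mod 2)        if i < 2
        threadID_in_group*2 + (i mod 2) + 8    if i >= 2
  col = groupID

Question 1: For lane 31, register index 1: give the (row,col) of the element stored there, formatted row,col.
7,7

31: grp=7,tig=3
[1] (3*2+1+0,7) = (7,7)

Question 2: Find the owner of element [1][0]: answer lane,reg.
0,1

c=0→G=0  r=1→rhi=0,T=0,p=1
L=0*4+0=0  i=0*2+1=1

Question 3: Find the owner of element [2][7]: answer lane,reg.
c=7→G=7  r=2→rhi=0,T=1,p=0
L=7*4+1=29  i=0*2+0=0

29,0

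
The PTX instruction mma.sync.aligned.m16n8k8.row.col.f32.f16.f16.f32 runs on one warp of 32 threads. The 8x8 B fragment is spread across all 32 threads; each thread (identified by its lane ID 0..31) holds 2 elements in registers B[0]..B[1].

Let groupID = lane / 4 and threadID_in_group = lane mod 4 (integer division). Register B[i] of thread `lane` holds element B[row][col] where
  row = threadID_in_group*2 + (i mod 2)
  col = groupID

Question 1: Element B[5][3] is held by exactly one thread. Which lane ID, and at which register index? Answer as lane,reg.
c=3→G=3  r=5→T=2,p=1
L=3*4+2=14  i=1=1

14,1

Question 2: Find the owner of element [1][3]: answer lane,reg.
c=3⇒gr=3  r=1⇒th=0,odd=1
L=3*4+0=12  i=1=1

12,1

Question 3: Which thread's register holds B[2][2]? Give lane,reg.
c=2⇒gr=2  r=2⇒th=1,odd=0
L=2*4+1=9  i=0=0

9,0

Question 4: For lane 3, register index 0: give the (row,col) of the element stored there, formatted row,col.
lane 3: gid=0 (3/4), tid=3 (3%4)
i=0: r=3*2+0=6, c=gid=0

6,0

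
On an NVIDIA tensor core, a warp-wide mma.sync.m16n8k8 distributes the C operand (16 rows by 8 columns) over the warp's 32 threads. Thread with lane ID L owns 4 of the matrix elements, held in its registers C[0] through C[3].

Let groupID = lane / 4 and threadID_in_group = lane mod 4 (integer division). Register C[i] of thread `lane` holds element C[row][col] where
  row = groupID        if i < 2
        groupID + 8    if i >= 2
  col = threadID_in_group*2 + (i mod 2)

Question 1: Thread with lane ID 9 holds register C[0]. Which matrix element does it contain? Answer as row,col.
lane 9: grp=2 (9/4), tig=1 (9%4)
i=0: r=2+0=2, c=1*2+0=2

2,2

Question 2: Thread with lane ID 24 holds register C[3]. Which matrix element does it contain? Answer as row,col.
L=24⇒gr=24>>2=6, th=24&3=0
[3]⇒row 6+8=14  col 0·2+1=1

14,1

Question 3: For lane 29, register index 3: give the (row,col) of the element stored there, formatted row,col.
29: G=7,T=1
[3] (7+8,1*2+1) = (15,3)

15,3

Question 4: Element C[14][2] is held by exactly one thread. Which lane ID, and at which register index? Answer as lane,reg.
r=14→G=6,rhi=1  c=2→T=1,p=0
L=6*4+1=25  i=1*2+0=2

25,2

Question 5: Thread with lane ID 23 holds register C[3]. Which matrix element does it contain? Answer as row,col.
13,7

L=23->g=23>>2=5, t=23&3=3
[3]->row 5+8=13  col 3·2+1=7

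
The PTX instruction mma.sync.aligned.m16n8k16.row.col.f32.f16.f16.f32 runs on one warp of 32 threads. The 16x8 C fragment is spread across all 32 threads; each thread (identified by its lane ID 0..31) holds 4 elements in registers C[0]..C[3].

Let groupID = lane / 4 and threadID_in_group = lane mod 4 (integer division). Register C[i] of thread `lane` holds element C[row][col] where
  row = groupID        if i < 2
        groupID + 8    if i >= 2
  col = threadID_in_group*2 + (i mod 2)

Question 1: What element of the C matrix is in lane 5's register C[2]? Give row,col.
lane 5: gr=1 (5/4), th=1 (5%4)
i=2: r=1+8=9, c=1*2+0=2

9,2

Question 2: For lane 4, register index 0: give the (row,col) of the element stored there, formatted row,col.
1,0

4: gr=1,th=0
[0] (1+0,0*2+0) = (1,0)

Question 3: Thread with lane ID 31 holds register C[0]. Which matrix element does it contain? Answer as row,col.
7,6

lane 31: gr=7 (31/4), th=3 (31%4)
i=0: r=7+0=7, c=3*2+0=6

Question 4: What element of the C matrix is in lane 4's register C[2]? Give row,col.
L=4=>grp=4>>2=1, tig=4&3=0
[2]=>row 1+8=9  col 0·2+0=0

9,0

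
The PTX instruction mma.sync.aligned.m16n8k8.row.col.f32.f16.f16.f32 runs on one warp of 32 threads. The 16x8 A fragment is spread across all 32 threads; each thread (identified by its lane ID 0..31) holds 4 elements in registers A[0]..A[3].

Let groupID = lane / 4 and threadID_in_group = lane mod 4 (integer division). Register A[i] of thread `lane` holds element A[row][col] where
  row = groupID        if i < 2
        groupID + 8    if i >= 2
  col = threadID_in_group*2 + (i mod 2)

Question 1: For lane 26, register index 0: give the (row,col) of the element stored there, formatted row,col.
26: grp=6,tig=2
[0] (6+0,2*2+0) = (6,4)

6,4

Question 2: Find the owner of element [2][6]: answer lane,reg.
11,0

r=2→G=2,rhi=0  c=6→T=3,p=0
L=2*4+3=11  i=0*2+0=0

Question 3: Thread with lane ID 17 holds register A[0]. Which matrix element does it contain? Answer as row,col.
4,2

17: gid=4,tid=1
[0] (4+0,1*2+0) = (4,2)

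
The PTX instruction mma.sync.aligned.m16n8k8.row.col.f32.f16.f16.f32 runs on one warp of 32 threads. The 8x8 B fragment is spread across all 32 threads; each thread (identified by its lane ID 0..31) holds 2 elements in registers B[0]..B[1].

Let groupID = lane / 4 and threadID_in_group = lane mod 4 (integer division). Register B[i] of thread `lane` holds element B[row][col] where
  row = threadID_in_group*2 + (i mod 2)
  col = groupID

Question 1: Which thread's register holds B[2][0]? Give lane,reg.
c=0⇒gr=0  r=2⇒th=1,odd=0
L=0*4+1=1  i=0=0

1,0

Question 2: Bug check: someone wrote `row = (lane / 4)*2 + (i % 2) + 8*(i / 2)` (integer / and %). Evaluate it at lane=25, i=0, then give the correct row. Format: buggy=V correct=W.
buggy=12 correct=2

`(lane / 4)*2 + (i % 2) + 8*(i / 2)`[25,0]=>12
L=25=>grp=25>>2=6, tig=25&3=1
[0]=>row 1·2+0=2  col grp=6
row: 12 vs 2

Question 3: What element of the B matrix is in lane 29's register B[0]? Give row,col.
lane 29: gr=7 (29/4), th=1 (29%4)
i=0: r=1*2+0=2, c=gr=7

2,7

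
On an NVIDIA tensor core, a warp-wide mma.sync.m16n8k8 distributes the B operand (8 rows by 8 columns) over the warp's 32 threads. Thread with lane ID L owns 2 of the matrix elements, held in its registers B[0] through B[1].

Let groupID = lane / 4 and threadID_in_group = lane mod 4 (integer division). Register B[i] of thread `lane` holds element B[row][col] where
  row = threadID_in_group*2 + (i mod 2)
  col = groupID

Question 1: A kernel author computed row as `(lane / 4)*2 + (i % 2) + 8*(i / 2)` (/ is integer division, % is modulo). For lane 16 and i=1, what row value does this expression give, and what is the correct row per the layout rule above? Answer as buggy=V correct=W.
buggy=9 correct=1

`(lane / 4)*2 + (i % 2) + 8*(i / 2)`[16,1]->9
L=16->g=16>>2=4, t=16&3=0
[1]->row 0·2+1=1  col g=4
row: 9 vs 1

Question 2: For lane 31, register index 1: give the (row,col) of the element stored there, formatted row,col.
7,7

lane 31: grp=7 (31/4), tig=3 (31%4)
i=1: r=3*2+1=7, c=grp=7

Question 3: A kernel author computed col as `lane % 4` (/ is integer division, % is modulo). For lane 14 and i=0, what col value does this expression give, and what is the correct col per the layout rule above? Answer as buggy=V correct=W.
`lane % 4`[14,0]⇒2
lane 14: gr=3 (14/4), th=2 (14%4)
i=0: r=2*2+0=4, c=gr=3
col: 2 vs 3

buggy=2 correct=3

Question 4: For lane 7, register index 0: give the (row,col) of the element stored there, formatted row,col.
6,1

lane 7⇒7/4=1, 7 mod 4=3
i=0  r:2·3+0⇒6  c:1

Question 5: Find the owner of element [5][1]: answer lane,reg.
6,1

c=1->g=1  r=5->t=2,b0=1
L=1*4+2=6  i=1=1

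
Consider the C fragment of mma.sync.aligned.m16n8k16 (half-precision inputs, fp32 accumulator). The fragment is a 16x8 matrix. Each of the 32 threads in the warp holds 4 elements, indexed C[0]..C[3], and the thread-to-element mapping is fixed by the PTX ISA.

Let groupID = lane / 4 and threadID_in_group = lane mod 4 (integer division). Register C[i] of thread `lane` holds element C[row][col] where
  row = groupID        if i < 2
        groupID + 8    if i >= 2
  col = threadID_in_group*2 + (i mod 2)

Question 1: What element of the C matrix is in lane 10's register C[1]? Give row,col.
2,5

lane 10=>10/4=2, 10 mod 4=2
i=1  r:2+0=>2  c:2·2+1=>5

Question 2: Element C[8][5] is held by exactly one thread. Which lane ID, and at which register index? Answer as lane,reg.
2,3

r=8⇒gr=0,Rb=1  c=5⇒th=2,odd=1
L=0*4+2=2  i=1*2+1=3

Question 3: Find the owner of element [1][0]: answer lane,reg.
r: 1->gid=1,r8=0  c: 0->tid=0,i&1=0
L=1*4+0=4  i=0*2+0=0

4,0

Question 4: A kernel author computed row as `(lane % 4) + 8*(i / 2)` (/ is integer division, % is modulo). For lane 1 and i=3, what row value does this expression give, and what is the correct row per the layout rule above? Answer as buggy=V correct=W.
`(lane % 4) + 8*(i / 2)`[1,3]=>9
L=1=>grp=1>>2=0, tig=1&3=1
[3]=>row 0+8=8  col 1·2+1=3
row: 9 vs 8

buggy=9 correct=8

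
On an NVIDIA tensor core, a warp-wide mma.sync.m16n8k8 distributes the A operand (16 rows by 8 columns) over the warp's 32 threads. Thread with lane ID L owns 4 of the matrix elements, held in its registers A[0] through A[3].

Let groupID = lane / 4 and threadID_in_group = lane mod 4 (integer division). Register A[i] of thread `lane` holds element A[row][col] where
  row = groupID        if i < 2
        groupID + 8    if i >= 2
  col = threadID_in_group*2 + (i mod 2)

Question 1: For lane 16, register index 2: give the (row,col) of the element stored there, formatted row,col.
lane 16: G=4 (16/4), T=0 (16%4)
i=2: r=4+8=12, c=0*2+0=0

12,0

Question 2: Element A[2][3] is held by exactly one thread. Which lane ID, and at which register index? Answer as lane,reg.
r=2→G=2,rhi=0  c=3→T=1,p=1
L=2*4+1=9  i=0*2+1=1

9,1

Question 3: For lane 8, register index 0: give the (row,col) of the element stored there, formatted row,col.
lane 8⇒8/4=2, 8 mod 4=0
i=0  r:2+0⇒2  c:2·0+0⇒0

2,0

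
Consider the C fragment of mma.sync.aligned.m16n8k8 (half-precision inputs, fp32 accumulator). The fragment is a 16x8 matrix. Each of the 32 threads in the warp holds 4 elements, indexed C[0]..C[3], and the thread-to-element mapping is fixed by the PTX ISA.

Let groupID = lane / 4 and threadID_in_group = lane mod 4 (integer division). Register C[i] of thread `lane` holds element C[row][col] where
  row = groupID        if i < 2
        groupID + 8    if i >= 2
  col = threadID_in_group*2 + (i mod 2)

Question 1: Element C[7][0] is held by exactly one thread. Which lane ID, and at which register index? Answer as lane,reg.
r=7⇒gr=7,Rb=0  c=0⇒th=0,odd=0
L=7*4+0=28  i=0*2+0=0

28,0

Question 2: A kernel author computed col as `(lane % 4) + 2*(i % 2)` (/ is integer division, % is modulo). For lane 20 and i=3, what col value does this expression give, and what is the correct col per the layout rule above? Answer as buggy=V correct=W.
`(lane % 4) + 2*(i % 2)`[20,3]->2
lane 20->20/4=5, 20 mod 4=0
i=3  r:5+8->13  c:2·0+1->1
col: 2 vs 1

buggy=2 correct=1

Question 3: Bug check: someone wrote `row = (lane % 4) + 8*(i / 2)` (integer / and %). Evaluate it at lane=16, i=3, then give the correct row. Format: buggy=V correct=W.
`(lane % 4) + 8*(i / 2)`[16,3]=>8
lane 16: grp=4 (16/4), tig=0 (16%4)
i=3: r=4+8=12, c=0*2+1=1
row: 8 vs 12

buggy=8 correct=12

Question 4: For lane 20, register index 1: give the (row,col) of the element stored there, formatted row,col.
lane 20: grp=5 (20/4), tig=0 (20%4)
i=1: r=5+0=5, c=0*2+1=1

5,1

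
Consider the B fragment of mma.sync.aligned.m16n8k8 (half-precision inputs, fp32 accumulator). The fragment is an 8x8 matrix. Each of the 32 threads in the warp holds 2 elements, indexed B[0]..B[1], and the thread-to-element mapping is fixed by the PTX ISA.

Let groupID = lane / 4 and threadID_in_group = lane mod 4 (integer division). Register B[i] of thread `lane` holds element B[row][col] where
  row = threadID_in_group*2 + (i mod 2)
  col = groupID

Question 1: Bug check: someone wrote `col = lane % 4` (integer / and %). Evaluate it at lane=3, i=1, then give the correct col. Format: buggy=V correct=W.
`lane % 4`[3,1]->3
L=3->g=3>>2=0, t=3&3=3
[1]->row 3·2+1=7  col g=0
col: 3 vs 0

buggy=3 correct=0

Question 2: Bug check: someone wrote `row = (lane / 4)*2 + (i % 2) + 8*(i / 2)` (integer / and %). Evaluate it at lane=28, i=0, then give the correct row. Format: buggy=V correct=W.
`(lane / 4)*2 + (i % 2) + 8*(i / 2)`[28,0]⇒14
L=28⇒gr=28>>2=7, th=28&3=0
[0]⇒row 0·2+0=0  col gr=7
row: 14 vs 0

buggy=14 correct=0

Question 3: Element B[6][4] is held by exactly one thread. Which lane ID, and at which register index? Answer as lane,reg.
19,0

c:4=>grp=4  r:6=>tig=3,lo=0
L=4*4+3=19  i=0=0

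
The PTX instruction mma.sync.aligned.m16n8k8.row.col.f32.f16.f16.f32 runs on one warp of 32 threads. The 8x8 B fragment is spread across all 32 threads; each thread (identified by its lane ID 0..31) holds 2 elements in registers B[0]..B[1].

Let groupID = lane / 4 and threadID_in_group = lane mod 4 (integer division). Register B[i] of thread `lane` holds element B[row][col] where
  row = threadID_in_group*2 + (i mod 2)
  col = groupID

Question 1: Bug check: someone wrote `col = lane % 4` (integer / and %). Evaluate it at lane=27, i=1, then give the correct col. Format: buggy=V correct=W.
`lane % 4`[27,1]->3
27: gid=6,tid=3
[1] (3*2+1,6) = (7,6)
col: 3 vs 6

buggy=3 correct=6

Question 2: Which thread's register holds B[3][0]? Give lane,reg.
1,1

c: 0->gid=0  r: 3->tid=1,i&1=1
L=0*4+1=1  i=1=1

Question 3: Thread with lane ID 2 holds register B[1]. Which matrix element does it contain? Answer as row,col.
5,0

lane 2: gr=0 (2/4), th=2 (2%4)
i=1: r=2*2+1=5, c=gr=0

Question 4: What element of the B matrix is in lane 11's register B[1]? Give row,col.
lane 11: gid=2 (11/4), tid=3 (11%4)
i=1: r=3*2+1=7, c=gid=2

7,2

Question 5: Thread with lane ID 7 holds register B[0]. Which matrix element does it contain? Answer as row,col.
6,1

L=7->gid=7>>2=1, tid=7&3=3
[0]->row 3·2+0=6  col gid=1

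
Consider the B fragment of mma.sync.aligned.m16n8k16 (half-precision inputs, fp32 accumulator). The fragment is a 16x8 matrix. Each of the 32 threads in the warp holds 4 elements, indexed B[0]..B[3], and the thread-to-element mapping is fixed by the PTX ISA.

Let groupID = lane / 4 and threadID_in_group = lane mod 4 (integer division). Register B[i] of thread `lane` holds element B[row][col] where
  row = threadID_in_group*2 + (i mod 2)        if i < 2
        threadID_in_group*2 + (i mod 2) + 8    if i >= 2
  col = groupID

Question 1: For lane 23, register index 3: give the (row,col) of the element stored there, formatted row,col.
lane 23: gid=5 (23/4), tid=3 (23%4)
i=3: r=3*2+1+8=15, c=gid=5

15,5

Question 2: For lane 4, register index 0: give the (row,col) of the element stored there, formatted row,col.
lane 4: g=1 (4/4), t=0 (4%4)
i=0: r=0*2+0+0=0, c=g=1

0,1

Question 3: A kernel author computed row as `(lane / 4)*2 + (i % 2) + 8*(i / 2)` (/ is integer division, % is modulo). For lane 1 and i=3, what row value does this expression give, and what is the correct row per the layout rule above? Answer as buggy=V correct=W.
buggy=9 correct=11

`(lane / 4)*2 + (i % 2) + 8*(i / 2)`[1,3]=>9
1: grp=0,tig=1
[3] (1*2+1+8,0) = (11,0)
row: 9 vs 11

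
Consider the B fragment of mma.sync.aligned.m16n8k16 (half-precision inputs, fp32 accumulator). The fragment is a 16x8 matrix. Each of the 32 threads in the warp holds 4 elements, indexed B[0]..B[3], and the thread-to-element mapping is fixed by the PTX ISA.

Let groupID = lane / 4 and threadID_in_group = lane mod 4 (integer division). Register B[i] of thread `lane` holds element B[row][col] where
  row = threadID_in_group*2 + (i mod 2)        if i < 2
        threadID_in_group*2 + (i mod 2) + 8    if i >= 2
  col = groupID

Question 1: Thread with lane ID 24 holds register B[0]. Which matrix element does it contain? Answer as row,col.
0,6

L=24->gid=24>>2=6, tid=24&3=0
[0]->row 0·2+0+0=0  col gid=6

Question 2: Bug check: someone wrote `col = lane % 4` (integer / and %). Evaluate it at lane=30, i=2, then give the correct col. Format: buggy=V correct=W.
`lane % 4`[30,2]→2
lane 30→30/4=7, 30 mod 4=2
i=2  r:2·2+0+8→12  c:7
col: 2 vs 7

buggy=2 correct=7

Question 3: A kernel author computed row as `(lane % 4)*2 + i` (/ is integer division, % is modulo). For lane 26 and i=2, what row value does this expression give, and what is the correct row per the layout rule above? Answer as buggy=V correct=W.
`(lane % 4)*2 + i`[26,2]->6
L=26->g=26>>2=6, t=26&3=2
[2]->row 2·2+0+8=12  col g=6
row: 6 vs 12

buggy=6 correct=12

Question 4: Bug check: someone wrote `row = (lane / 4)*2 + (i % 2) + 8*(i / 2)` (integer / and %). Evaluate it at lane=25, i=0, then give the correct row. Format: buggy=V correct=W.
buggy=12 correct=2

`(lane / 4)*2 + (i % 2) + 8*(i / 2)`[25,0]=>12
L=25=>grp=25>>2=6, tig=25&3=1
[0]=>row 1·2+0+0=2  col grp=6
row: 12 vs 2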